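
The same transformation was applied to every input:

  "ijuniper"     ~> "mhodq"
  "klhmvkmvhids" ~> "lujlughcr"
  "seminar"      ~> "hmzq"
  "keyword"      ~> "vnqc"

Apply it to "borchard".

bgzqc

In each case the input is transformed by: delete the first 3 characters, then shift every letter 1 place backward in the alphabet (wrapping around).
For "borchard", step one produces "chard"; step two turns that into "bgzqc".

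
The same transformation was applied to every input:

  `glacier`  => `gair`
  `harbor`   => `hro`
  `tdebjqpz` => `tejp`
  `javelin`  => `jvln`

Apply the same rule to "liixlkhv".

The rule is to keep every other character starting from the first (positions 1st, 3rd, 5th, ...).
So "liixlkhv" becomes "lilh".

lilh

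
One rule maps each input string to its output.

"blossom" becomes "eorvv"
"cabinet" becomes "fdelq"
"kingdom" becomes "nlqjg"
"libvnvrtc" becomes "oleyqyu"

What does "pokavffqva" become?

srndyiit

The rule is to shift every letter 3 places forward in the alphabet (wrapping around), then delete the last 2 characters.
Applying both steps to "pokavffqva": "srndyiityd", then "srndyiit".
(Check on "blossom": → "eorvvrp" → "eorvv" ✓)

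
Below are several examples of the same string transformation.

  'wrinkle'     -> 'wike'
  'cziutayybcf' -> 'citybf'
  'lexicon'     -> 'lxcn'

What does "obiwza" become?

What's happening: keep every other character starting from the first (positions 1st, 3rd, 5th, ...).
Applying that to "obiwza" gives "oiz".

oiz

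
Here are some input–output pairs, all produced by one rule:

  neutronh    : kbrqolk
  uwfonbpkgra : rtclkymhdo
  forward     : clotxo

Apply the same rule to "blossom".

yilppl

The rule is to delete the last character, then shift every letter 3 places backward in the alphabet (wrapping around).
Working it through for "blossom": intermediate "blosso", final "yilppl".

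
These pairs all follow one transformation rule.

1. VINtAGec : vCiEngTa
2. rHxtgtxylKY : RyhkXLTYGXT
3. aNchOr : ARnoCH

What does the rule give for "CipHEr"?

cRIePh

The rule is to take characters alternately from the front and the back (1st, last, 2nd, 2nd-last, ...), then flip the case of every letter.
"CipHEr" → "CriEpH" → "cRIePh".
(Check on "aNchOr": → "arNOch" → "ARnoCH" ✓)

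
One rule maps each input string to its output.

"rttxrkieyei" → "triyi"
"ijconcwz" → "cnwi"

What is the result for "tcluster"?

Each output is the input with this applied: move the first character to the end, then keep every other character starting from the second (positions 2nd, 4th, 6th, ...).
"tcluster" → "clustert" → "lset".
(Check on "ijconcwz": → "jconcwzi" → "cnwi" ✓)

lset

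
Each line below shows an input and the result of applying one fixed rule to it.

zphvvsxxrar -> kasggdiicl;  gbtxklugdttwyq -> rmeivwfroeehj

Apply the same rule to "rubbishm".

In each case the input is transformed by: delete the last character, then shift every letter 11 places forward in the alphabet (wrapping around).
So "rubbishm" becomes "cfmmtds".

cfmmtds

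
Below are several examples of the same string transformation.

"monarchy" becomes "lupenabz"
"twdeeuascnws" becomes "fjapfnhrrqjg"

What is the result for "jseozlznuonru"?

heabhamymbrfw

Rule — reverse the string, then shift every letter 13 places forward in the alphabet (wrapping around) — i.e. ROT13.
Applying both steps to "jseozlznuonru": "urnounzlzoesj", then "heabhamymbrfw".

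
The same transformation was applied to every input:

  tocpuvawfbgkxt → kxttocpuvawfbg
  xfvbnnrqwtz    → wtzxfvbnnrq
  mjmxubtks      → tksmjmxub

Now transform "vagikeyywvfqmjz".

The rule is to move the last 3 characters to the front (rotate right by 3).
"vagikeyywvfqmjz" → "mjzvagikeyywvfq".

mjzvagikeyywvfq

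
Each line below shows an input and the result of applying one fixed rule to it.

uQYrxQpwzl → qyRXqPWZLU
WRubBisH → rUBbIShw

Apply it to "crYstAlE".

RySTaLeC

Each output is the input with this applied: flip the case of every letter, then move the first character to the end.
Working it through for "crYstAlE": intermediate "CRySTaLe", final "RySTaLeC".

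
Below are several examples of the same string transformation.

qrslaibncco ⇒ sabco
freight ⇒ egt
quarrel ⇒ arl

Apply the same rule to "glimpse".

ipe

Rule — keep every other character starting from the first (positions 1st, 3rd, 5th, ...), then delete the first character.
Applying both steps to "glimpse": "gipe", then "ipe".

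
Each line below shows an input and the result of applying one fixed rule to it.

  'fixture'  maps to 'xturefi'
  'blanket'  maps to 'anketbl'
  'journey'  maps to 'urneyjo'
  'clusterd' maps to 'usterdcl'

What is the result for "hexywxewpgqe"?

The rule is to move the first 2 characters to the end (rotate left by 2).
So "hexywxewpgqe" becomes "xywxewpgqehe".

xywxewpgqehe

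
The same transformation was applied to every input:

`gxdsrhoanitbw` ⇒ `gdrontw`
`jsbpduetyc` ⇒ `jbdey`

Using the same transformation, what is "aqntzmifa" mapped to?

The transformation: keep every other character starting from the first (positions 1st, 3rd, 5th, ...).
Doing the same to "aqntzmifa": "anzia".

anzia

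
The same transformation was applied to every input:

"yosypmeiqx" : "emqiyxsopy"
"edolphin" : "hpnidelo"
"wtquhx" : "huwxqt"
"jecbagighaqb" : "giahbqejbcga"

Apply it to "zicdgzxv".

zgvxizdc

The pattern: swap the front and back halves of the string, then swap each adjacent pair of characters (1↔2, 3↔4, ...).
Working it through for "zicdgzxv": intermediate "gzxvzicd", final "zgvxizdc".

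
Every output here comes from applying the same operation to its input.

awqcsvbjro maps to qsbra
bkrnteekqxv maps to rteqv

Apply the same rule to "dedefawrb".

dfwb

Each output is the input with this applied: move the first character to the end, then keep every other character starting from the second (positions 2nd, 4th, 6th, ...).
Starting from "dedefawrb": after the first operation, "edefawrbd"; after the second, "dfwb".
(Check on "awqcsvbjro": → "wqcsvbjroa" → "qsbra" ✓)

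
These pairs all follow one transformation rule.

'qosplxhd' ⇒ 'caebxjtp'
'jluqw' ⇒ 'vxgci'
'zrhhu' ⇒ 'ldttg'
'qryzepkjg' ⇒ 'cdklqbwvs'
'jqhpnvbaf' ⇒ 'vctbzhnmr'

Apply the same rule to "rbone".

Rule — shift every letter 12 places forward in the alphabet (wrapping around).
For "rbone" the result is "dnazq".

dnazq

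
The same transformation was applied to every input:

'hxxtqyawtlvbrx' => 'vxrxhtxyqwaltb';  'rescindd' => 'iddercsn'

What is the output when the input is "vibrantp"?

aptivrbn

In each case the input is transformed by: swap each adjacent pair of characters (1↔2, 3↔4, ...), then move the last 3 characters to the front (rotate right by 3).
For "vibrantp", step one produces "ivrbnapt"; step two turns that into "aptivrbn".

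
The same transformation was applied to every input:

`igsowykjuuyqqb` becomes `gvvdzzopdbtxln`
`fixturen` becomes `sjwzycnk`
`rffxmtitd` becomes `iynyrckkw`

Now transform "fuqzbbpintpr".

wuysnuggevzk

The transformation: reverse the string, then shift every letter 5 places forward in the alphabet (wrapping around).
Applying both steps to "fuqzbbpintpr": "rptnipbbzquf", then "wuysnuggevzk".
(Check on "igsowykjuuyqqb": → "bqqyuujkywosgi" → "gvvdzzopdbtxln" ✓)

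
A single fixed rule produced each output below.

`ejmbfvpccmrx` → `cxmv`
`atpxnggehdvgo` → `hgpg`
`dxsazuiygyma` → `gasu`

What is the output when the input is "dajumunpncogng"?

In each case the input is transformed by: keep one character in every 3, starting at position 3 (positions 3rd, 6th, 9th, ...), then move the last 2 characters to the front (rotate right by 2).
"dajumunpncogng" → "jung" → "ngju".

ngju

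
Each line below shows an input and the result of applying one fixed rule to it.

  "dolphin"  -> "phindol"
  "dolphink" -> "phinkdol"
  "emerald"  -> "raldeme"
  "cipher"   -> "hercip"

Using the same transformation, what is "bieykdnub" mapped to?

The rule is to move the first 3 characters to the end (rotate left by 3).
For "bieykdnub" the result is "ykdnubbie".

ykdnubbie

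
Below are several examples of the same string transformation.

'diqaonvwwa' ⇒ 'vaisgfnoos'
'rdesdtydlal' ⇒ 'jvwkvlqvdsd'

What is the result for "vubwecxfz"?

The transformation: shift every letter 8 places backward in the alphabet (wrapping around).
Doing the same to "vubwecxfz": "nmtowupxr".

nmtowupxr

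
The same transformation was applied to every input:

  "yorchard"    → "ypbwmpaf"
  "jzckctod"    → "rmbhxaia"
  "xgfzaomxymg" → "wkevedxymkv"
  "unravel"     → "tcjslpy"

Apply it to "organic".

Rule — move the last 3 characters to the front (rotate right by 3), then shift every letter 2 places backward in the alphabet (wrapping around).
For "organic" the result is "lgampey".

lgampey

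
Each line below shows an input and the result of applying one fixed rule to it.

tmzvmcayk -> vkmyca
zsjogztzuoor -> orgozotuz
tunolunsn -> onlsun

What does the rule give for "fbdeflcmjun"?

Rule — delete the first 3 characters, then take characters alternately from the front and the back (1st, last, 2nd, 2nd-last, ...).
Applying both steps to "fbdeflcmjun": "eflcmjun", then "enfuljcm".

enfuljcm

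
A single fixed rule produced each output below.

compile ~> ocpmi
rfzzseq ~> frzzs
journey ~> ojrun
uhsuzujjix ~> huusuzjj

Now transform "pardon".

apdr

Looking at the pairs, the operation is to delete the last 2 characters, then swap each adjacent pair of characters (1↔2, 3↔4, ...).
Applying both steps to "pardon": "pard", then "apdr".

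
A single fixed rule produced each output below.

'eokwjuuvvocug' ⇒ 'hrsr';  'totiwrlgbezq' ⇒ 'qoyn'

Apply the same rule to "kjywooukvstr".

vlso

What's happening: shift every letter 3 places backward in the alphabet (wrapping around), then keep one character in every 3, starting at position 3 (positions 3rd, 6th, 9th, ...).
Doing the same to "kjywooukvstr": "vlso".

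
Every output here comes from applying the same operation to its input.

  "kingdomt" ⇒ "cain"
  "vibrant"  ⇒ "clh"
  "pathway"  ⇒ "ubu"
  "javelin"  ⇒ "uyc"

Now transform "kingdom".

cai

The pattern: shift every letter 6 places backward in the alphabet (wrapping around), then keep every other character starting from the second (positions 2nd, 4th, 6th, ...).
"kingdom" → "cai".
(Check on "pathway": → "junbqus" → "ubu" ✓)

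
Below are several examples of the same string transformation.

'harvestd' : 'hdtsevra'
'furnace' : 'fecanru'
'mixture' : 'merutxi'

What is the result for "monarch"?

mhcrano

Each output is the input with this applied: reverse the string, then move the last character to the front.
"monarch" → "hcranom" → "mhcrano".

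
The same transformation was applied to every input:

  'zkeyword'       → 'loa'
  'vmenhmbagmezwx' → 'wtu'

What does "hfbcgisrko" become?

What's happening: shift every letter 3 places backward in the alphabet (wrapping around), then keep only the last 3 characters.
On "hfbcgisrko" that produces "ohl".

ohl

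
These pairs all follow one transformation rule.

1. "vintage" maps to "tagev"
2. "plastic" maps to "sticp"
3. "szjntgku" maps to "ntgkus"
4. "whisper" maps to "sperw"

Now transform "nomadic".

adicn

The pattern: move the first character to the end, then delete the first 2 characters.
Starting from "nomadic": after the first operation, "omadicn"; after the second, "adicn".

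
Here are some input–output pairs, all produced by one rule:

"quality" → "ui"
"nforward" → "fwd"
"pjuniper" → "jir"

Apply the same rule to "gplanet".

pn

In each case the input is transformed by: keep one character in every 3, starting at position 2 (positions 2nd, 5th, 8th, ...).
Doing the same to "gplanet": "pn".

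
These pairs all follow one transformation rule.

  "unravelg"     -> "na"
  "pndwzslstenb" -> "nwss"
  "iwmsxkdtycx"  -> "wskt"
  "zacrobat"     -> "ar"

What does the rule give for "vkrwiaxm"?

Each output is the input with this applied: delete the last 3 characters, then keep every other character starting from the second (positions 2nd, 4th, 6th, ...).
"vkrwiaxm" → "vkrwi" → "kw".

kw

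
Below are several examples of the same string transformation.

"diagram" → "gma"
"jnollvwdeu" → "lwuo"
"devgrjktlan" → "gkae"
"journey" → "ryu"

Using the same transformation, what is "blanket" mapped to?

Looking at the pairs, the operation is to move the first 3 characters to the end (rotate left by 3), then keep one character in every 3, starting at position 1 (positions 1st, 4th, 7th, ...).
Starting from "blanket": after the first operation, "nketbla"; after the second, "nta".

nta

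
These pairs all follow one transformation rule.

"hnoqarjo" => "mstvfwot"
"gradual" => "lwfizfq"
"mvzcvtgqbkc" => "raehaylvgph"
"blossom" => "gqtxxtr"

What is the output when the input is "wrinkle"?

bwnspqj

The rule is to shift every letter 5 places forward in the alphabet (wrapping around).
"wrinkle" → "bwnspqj".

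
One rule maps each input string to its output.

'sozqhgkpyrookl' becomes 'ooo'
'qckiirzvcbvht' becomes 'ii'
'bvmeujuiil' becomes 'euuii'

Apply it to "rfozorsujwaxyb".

What's happening: keep only the vowels.
Doing the same to "rfozorsujwaxyb": "ooua".

ooua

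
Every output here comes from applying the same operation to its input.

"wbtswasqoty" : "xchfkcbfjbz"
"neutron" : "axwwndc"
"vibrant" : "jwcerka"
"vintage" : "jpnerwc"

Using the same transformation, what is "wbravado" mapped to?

Looking at the pairs, the operation is to shift every letter 9 places forward in the alphabet (wrapping around), then move the last 3 characters to the front (rotate right by 3).
Working it through for "wbravado": intermediate "fkajejmx", final "jmxfkaje".

jmxfkaje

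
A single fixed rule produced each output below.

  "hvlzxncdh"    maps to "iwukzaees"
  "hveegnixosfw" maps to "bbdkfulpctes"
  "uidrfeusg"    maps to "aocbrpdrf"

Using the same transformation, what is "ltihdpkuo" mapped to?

In each case the input is transformed by: move the first 2 characters to the end (rotate left by 2), then shift every letter 3 places backward in the alphabet (wrapping around).
Doing the same to "ltihdpkuo": "feamhrliq".
(Check on "hveegnixosfw": → "eegnixosfwhv" → "bbdkfulpctes" ✓)

feamhrliq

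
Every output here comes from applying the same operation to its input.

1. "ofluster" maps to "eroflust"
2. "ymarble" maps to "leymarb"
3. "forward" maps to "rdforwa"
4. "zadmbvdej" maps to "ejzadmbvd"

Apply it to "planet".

What's happening: move the last 2 characters to the front (rotate right by 2).
"planet" → "etplan".

etplan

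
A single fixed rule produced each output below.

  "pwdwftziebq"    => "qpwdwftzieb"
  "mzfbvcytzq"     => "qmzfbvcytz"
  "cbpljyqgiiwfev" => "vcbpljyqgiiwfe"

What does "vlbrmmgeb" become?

The pattern: move the last character to the front.
Applying that to "vlbrmmgeb" gives "bvlbrmmge".

bvlbrmmge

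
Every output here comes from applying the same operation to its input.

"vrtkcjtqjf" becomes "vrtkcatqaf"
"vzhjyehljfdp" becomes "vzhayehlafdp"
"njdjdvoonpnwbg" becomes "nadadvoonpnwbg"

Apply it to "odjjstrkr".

odaastrkr

In each case the input is transformed by: replace every "j" with "a".
On "odjjstrkr" that produces "odaastrkr".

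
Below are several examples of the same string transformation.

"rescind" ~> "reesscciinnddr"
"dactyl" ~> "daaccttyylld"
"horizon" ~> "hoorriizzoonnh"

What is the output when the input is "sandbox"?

What's happening: double every character, then move the first character to the end.
On "sandbox": the first step gives "ssaannddbbooxx", and the second then gives "saannddbbooxxs".

saannddbbooxxs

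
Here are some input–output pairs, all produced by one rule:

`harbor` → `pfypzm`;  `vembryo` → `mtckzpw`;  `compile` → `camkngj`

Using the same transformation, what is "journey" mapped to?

The rule is to shift every letter 2 places backward in the alphabet (wrapping around), then move the last character to the front.
For "journey", step one produces "hmsplcw"; step two turns that into "whmsplc".
(Check on "compile": → "amkngjc" → "camkngj" ✓)

whmsplc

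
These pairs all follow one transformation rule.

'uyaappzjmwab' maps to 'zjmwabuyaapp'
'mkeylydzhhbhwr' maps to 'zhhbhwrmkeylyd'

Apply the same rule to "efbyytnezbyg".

nezbygefbyyt

Looking at the pairs, the operation is to swap the front and back halves of the string.
"efbyytnezbyg" → "nezbygefbyyt".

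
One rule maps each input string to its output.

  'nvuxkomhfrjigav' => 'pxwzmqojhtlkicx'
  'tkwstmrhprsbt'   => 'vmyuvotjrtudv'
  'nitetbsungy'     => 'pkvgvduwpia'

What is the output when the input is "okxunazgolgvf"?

qmzwpcbiqnixh

The pattern: shift every letter 2 places forward in the alphabet (wrapping around).
So "okxunazgolgvf" becomes "qmzwpcbiqnixh".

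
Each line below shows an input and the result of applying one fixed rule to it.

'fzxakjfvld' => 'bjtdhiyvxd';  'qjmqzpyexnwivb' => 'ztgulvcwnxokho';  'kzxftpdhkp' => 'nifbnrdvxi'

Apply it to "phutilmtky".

In each case the input is transformed by: reverse the string, then shift every letter 2 places backward in the alphabet (wrapping around).
So "phutilmtky" becomes "wirkjgrsfn".
(Check on "qjmqzpyexnwivb": → "bviwnxeypzqmjq" → "ztgulvcwnxokho" ✓)

wirkjgrsfn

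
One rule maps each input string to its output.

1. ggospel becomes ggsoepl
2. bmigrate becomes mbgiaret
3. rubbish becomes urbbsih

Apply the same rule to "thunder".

Looking at the pairs, the operation is to swap each adjacent pair of characters (1↔2, 3↔4, ...).
Doing the same to "thunder": "htnuedr".

htnuedr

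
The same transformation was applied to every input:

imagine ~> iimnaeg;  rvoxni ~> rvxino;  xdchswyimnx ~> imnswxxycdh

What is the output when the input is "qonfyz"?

Looking at the pairs, the operation is to sort the characters into alphabetical order, then move the first 3 characters to the end (rotate left by 3).
On "qonfyz": the first step gives "fnoqyz", and the second then gives "qyzfno".

qyzfno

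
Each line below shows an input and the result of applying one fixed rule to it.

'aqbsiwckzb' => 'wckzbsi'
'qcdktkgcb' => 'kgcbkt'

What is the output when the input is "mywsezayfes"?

The transformation: delete the first 3 characters, then move the first 2 characters to the end (rotate left by 2).
Starting from "mywsezayfes": after the first operation, "sezayfes"; after the second, "zayfesse".

zayfesse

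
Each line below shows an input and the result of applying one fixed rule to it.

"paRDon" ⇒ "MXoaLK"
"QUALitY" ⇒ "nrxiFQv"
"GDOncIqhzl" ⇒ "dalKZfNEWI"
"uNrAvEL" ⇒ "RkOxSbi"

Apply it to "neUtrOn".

KBrQOlK

Looking at the pairs, the operation is to flip the case of every letter, then shift every letter 3 places backward in the alphabet (wrapping around).
Applying both steps to "neUtrOn": "NEuTRoN", then "KBrQOlK".
(Check on "GDOncIqhzl": → "gdoNCiQHZL" → "dalKZfNEWI" ✓)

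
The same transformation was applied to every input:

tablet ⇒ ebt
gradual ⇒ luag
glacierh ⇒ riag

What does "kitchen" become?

nhtk

Rule — keep every other character starting from the first (positions 1st, 3rd, 5th, ...), then reverse the string.
Starting from "kitchen": after the first operation, "kthn"; after the second, "nhtk".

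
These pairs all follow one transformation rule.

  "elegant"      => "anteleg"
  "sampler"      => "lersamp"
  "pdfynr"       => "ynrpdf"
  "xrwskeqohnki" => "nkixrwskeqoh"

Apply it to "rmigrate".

Rule — move the last 3 characters to the front (rotate right by 3).
Doing the same to "rmigrate": "atermigr".

atermigr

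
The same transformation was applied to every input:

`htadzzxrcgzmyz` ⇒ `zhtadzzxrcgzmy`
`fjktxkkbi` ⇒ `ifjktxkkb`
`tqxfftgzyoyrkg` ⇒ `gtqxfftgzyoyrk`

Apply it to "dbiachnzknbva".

adbiachnzknbv

The rule is to move the last character to the front.
Applying that to "dbiachnzknbva" gives "adbiachnzknbv".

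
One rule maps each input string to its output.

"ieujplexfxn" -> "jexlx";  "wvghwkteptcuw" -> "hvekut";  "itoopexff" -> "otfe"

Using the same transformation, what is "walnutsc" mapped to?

nact

Each output is the input with this applied: keep every other character starting from the second (positions 2nd, 4th, 6th, ...), then swap each adjacent pair of characters (1↔2, 3↔4, ...).
Working it through for "walnutsc": intermediate "antc", final "nact".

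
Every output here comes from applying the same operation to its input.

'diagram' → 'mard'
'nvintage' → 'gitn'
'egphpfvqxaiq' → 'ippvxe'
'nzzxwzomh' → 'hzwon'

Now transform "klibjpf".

Looking at the pairs, the operation is to keep every other character starting from the first (positions 1st, 3rd, 5th, ...), then swap the first and last characters.
On "klibjpf": the first step gives "kijf", and the second then gives "fijk".

fijk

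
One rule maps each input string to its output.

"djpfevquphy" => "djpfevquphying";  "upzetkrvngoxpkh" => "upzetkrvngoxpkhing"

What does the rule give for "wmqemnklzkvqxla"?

wmqemnklzkvqxlaing

Looking at the pairs, the operation is to append "ing".
So "wmqemnklzkvqxla" becomes "wmqemnklzkvqxlaing".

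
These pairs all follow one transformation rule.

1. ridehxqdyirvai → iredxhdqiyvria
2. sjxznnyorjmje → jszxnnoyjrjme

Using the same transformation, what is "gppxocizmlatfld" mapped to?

What's happening: swap each adjacent pair of characters (1↔2, 3↔4, ...).
For "gppxocizmlatfld" the result is "pgxpcozilmtalfd".

pgxpcozilmtalfd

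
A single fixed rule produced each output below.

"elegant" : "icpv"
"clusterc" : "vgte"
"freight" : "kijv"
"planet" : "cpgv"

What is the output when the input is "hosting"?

The pattern: shift every letter 2 places forward in the alphabet (wrapping around), then keep only the last 4 characters.
Working it through for "hosting": intermediate "jquvkpi", final "vkpi".

vkpi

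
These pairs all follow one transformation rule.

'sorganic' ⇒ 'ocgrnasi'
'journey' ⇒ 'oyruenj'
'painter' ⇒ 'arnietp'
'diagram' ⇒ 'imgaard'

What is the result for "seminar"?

The rule is to swap the first and last characters, then swap each adjacent pair of characters (1↔2, 3↔4, ...).
For "seminar", step one produces "reminas"; step two turns that into "erimans".

erimans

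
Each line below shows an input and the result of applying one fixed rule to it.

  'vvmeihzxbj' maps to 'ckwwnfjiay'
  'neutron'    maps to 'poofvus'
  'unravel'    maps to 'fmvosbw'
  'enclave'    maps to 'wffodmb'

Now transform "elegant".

oufmfhb

The transformation: move the last 2 characters to the front (rotate right by 2), then shift every letter 1 place forward in the alphabet (wrapping around).
On "elegant": the first step gives "ntelega", and the second then gives "oufmfhb".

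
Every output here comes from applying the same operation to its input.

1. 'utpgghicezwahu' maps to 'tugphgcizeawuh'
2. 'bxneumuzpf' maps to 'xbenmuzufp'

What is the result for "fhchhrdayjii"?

Rule — swap each adjacent pair of characters (1↔2, 3↔4, ...).
On "fhchhrdayjii" that produces "hfhcrhadjyii".

hfhcrhadjyii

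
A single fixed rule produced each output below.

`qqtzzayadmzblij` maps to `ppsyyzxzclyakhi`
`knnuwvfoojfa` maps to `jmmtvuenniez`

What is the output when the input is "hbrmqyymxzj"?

gaqlpxxlwyi

The pattern: shift every letter 1 place backward in the alphabet (wrapping around).
Doing the same to "hbrmqyymxzj": "gaqlpxxlwyi".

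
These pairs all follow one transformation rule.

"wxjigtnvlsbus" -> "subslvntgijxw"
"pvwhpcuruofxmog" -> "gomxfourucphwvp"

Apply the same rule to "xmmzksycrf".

What's happening: reverse the string.
On "xmmzksycrf" that produces "frcyskzmmx".

frcyskzmmx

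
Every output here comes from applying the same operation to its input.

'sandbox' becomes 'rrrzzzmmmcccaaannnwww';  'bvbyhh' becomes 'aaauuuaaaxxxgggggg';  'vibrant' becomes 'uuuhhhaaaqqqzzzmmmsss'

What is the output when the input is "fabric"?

Rule — shift every letter 1 place backward in the alphabet (wrapping around), then repeat every character 3 times.
For "fabric", step one produces "ezaqhb"; step two turns that into "eeezzzaaaqqqhhhbbb".
(Check on "sandbox": → "rzmcanw" → "rrrzzzmmmcccaaannnwww" ✓)

eeezzzaaaqqqhhhbbb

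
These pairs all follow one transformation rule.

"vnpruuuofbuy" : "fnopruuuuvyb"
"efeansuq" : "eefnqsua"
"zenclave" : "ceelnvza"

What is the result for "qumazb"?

bmquza

Looking at the pairs, the operation is to sort the characters into alphabetical order, then move the first character to the end.
For "qumazb", step one produces "abmquz"; step two turns that into "bmquza".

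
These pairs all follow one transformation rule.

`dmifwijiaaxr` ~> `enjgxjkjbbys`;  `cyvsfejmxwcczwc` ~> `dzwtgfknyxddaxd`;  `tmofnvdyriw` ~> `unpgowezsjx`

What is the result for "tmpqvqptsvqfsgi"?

Rule — shift every letter 1 place forward in the alphabet (wrapping around).
Doing the same to "tmpqvqptsvqfsgi": "unqrwrqutwrgthj".

unqrwrqutwrgthj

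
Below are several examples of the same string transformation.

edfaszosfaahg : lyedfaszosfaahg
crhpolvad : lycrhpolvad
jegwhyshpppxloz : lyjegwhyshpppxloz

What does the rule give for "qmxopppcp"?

The pattern: prepend "ly".
Doing the same to "qmxopppcp": "lyqmxopppcp".

lyqmxopppcp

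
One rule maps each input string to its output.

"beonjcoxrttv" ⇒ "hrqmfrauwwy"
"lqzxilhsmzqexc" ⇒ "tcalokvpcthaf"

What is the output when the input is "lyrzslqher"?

bucvotkhu

Each output is the input with this applied: shift every letter 3 places forward in the alphabet (wrapping around), then delete the first character.
"lyrzslqher" → "obucvotkhu" → "bucvotkhu".
(Check on "beonjcoxrttv": → "ehrqmfrauwwy" → "hrqmfrauwwy" ✓)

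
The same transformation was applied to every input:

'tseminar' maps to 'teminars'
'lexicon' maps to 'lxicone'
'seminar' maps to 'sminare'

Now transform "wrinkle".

winkler

Each output is the input with this applied: move the first character to the end, then swap the first and last characters.
Starting from "wrinkle": after the first operation, "rinklew"; after the second, "winkler".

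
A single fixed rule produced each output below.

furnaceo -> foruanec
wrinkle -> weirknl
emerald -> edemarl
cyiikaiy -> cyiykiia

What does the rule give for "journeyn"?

In each case the input is transformed by: move the last character to the front, then swap each adjacent pair of characters (1↔2, 3↔4, ...).
Starting from "journeyn": after the first operation, "njourney"; after the second, "jnuonrye".

jnuonrye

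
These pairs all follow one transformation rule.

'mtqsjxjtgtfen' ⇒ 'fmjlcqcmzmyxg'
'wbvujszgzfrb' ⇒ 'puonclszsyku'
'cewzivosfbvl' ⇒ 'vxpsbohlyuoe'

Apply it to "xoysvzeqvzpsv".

The transformation: shift every letter 7 places backward in the alphabet (wrapping around).
Applying that to "xoysvzeqvzpsv" gives "qhrlosxjosilo".

qhrlosxjosilo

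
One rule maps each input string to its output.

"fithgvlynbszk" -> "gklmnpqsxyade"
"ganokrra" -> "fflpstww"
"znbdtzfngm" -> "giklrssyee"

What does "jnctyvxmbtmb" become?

Rule — sort the characters into alphabetical order, then shift every letter 5 places forward in the alphabet (wrapping around).
Working it through for "jnctyvxmbtmb": intermediate "bbcjmmnttvxy", final "gghorrsyyacd".

gghorrsyyacd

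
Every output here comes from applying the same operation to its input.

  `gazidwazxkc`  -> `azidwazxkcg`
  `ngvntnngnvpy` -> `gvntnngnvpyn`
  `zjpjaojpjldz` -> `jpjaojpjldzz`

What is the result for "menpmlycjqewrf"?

What's happening: move the first character to the end.
On "menpmlycjqewrf" that produces "enpmlycjqewrfm".

enpmlycjqewrfm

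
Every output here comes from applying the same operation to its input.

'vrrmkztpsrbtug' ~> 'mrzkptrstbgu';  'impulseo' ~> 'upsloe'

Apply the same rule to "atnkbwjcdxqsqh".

Rule — delete the first 2 characters, then swap each adjacent pair of characters (1↔2, 3↔4, ...).
"atnkbwjcdxqsqh" → "nkbwjcdxqsqh" → "knwbcjxdsqhq".

knwbcjxdsqhq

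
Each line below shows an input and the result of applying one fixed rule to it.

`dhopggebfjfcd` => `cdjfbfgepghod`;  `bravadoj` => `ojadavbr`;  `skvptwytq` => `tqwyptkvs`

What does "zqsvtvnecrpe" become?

Each output is the input with this applied: reverse the string, then swap each adjacent pair of characters (1↔2, 3↔4, ...).
"zqsvtvnecrpe" → "pecrnetvsvzq".

pecrnetvsvzq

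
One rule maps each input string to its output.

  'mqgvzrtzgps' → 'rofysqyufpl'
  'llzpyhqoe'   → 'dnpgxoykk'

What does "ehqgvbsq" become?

praufpgd

Looking at the pairs, the operation is to shift every letter 1 place backward in the alphabet (wrapping around), then reverse the string.
Applying that to "ehqgvbsq" gives "praufpgd".
(Check on "llzpyhqoe": → "kkyoxgpnd" → "dnpgxoykk" ✓)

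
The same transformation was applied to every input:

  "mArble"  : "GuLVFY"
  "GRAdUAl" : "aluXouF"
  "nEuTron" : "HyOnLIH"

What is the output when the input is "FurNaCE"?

zOLhUwy

The pattern: shift every letter 6 places backward in the alphabet (wrapping around), then flip the case of every letter.
On "FurNaCE": the first step gives "ZolHuWY", and the second then gives "zOLhUwy".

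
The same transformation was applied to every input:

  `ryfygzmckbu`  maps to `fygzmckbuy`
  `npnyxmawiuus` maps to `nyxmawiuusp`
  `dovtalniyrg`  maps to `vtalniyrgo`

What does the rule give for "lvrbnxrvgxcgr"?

rbnxrvgxcgrv

Looking at the pairs, the operation is to delete the first character, then move the first character to the end.
So "lvrbnxrvgxcgr" becomes "rbnxrvgxcgrv".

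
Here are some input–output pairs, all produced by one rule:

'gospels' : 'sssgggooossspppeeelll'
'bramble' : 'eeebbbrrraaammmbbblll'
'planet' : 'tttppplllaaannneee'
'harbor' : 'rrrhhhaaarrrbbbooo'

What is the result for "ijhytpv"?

Each output is the input with this applied: move the last character to the front, then repeat every character 3 times.
For "ijhytpv", step one produces "vijhytp"; step two turns that into "vvviiijjjhhhyyytttppp".

vvviiijjjhhhyyytttppp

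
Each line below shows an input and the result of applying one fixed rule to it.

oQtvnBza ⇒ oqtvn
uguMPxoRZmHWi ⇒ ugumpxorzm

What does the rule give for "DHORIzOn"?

dhori

The rule is to delete the last 3 characters, then convert every letter to lowercase.
On "DHORIzOn": the first step gives "DHORI", and the second then gives "dhori".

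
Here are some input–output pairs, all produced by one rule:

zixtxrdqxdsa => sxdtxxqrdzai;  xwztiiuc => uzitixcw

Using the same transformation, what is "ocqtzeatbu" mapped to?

The transformation: take characters alternately from the front and the back (1st, last, 2nd, 2nd-last, ...), then move the first 3 characters to the end (rotate left by 3).
Working it through for "ocqtzeatbu": intermediate "oucbqttaze", final "bqttazeouc".

bqttazeouc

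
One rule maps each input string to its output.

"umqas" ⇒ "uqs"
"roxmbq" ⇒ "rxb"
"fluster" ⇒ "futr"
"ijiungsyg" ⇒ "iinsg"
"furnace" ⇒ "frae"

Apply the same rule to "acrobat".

arbt

The pattern: keep every other character starting from the first (positions 1st, 3rd, 5th, ...).
Applying that to "acrobat" gives "arbt".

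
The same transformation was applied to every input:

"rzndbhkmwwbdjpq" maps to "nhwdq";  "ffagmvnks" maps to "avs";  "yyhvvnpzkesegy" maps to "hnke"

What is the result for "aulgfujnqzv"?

Looking at the pairs, the operation is to keep one character in every 3, starting at position 3 (positions 3rd, 6th, 9th, ...).
So "aulgfujnqzv" becomes "luq".

luq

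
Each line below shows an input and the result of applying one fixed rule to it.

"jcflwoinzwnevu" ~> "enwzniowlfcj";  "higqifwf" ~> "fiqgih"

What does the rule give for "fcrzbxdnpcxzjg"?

zxcpndxbzrcf

What's happening: reverse the string, then delete the first 2 characters.
"fcrzbxdnpcxzjg" → "gjzxcpndxbzrcf" → "zxcpndxbzrcf".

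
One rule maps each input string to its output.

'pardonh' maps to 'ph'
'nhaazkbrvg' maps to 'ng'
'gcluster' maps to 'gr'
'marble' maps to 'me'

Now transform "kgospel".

The rule is to take characters alternately from the front and the back (1st, last, 2nd, 2nd-last, ...), then keep only the first 2 characters.
Working it through for "kgospel": intermediate "klgeops", final "kl".

kl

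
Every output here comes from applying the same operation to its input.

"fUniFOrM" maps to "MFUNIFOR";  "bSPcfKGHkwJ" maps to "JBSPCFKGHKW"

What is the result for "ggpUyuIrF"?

FGGPUYUIR

The transformation: move the last character to the front, then convert every letter to uppercase.
Starting from "ggpUyuIrF": after the first operation, "FggpUyuIr"; after the second, "FGGPUYUIR".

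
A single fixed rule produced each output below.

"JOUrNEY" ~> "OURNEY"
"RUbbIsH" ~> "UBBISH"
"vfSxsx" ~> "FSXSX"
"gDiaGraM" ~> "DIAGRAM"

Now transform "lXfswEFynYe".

What's happening: delete the first character, then convert every letter to uppercase.
For "lXfswEFynYe" the result is "XFSWEFYNYE".

XFSWEFYNYE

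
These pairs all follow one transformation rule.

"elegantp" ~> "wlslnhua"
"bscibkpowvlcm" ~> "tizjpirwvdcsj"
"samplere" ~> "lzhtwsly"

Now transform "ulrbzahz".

The rule is to move the last character to the front, then shift every letter 7 places forward in the alphabet (wrapping around).
Applying both steps to "ulrbzahz": "zulrbzah", then "gbsyigho".
(Check on "elegantp": → "pelegant" → "wlslnhua" ✓)

gbsyigho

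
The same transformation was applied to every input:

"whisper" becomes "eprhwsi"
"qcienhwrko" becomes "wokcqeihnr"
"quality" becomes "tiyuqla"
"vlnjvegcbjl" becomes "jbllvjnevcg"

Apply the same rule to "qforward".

In each case the input is transformed by: swap each adjacent pair of characters (1↔2, 3↔4, ...), then move the last 3 characters to the front (rotate right by 3).
So "qforward" becomes "wdrfqroa".

wdrfqroa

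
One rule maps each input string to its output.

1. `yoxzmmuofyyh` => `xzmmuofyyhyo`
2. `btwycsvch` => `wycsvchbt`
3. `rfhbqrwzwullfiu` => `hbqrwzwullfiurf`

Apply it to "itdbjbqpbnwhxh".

What's happening: move the first 2 characters to the end (rotate left by 2).
Doing the same to "itdbjbqpbnwhxh": "dbjbqpbnwhxhit".

dbjbqpbnwhxhit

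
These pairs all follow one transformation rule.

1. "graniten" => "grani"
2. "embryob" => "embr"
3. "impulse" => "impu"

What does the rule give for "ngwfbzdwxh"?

The transformation: delete the last 3 characters.
For "ngwfbzdwxh" the result is "ngwfbzd".

ngwfbzd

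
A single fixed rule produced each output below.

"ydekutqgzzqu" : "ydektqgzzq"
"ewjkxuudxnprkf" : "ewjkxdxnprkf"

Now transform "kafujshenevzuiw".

kafjshenevziw

Looking at the pairs, the operation is to remove every "u".
For "kafujshenevzuiw" the result is "kafjshenevziw".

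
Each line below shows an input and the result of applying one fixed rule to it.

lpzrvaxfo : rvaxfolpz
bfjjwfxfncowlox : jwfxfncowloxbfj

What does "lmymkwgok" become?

Looking at the pairs, the operation is to move the first 3 characters to the end (rotate left by 3).
For "lmymkwgok" the result is "mkwgoklmy".

mkwgoklmy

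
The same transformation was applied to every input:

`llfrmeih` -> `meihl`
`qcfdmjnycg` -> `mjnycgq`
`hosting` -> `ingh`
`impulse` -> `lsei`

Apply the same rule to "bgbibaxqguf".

The pattern: move the first character to the end, then delete the first 3 characters.
Working it through for "bgbibaxqguf": intermediate "gbibaxqgufb", final "baxqgufb".

baxqgufb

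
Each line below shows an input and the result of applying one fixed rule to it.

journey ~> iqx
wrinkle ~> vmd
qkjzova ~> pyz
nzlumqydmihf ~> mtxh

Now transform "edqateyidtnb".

dzxs

The rule is to shift every letter 1 place backward in the alphabet (wrapping around), then keep one character in every 3, starting at position 1 (positions 1st, 4th, 7th, ...).
Applying both steps to "edqateyidtnb": "dcpzsdxhcsma", then "dzxs".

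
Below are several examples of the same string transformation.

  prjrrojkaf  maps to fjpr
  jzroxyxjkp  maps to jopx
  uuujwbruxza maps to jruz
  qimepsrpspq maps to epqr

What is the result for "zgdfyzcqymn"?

The transformation: keep one character in every 3, starting at position 1 (positions 1st, 4th, 7th, ...), then sort the characters into alphabetical order.
Applying both steps to "zgdfyzcqymn": "zfcm", then "cfmz".
(Check on "jzroxyxjkp": → "joxp" → "jopx" ✓)

cfmz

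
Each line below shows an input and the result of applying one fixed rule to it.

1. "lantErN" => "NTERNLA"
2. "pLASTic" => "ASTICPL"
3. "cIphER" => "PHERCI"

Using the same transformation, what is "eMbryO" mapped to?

The transformation: move the first 2 characters to the end (rotate left by 2), then convert every letter to uppercase.
Starting from "eMbryO": after the first operation, "bryOeM"; after the second, "BRYOEM".

BRYOEM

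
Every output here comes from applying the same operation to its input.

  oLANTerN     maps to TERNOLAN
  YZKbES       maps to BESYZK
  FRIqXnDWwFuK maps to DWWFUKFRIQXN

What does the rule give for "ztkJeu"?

JEUZTK

The transformation: swap the front and back halves of the string, then convert every letter to uppercase.
Working it through for "ztkJeu": intermediate "Jeuztk", final "JEUZTK".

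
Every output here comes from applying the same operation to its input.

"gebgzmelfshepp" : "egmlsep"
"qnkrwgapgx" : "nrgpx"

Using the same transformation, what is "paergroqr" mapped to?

The transformation: keep every other character starting from the second (positions 2nd, 4th, 6th, ...).
Doing the same to "paergroqr": "arrq".

arrq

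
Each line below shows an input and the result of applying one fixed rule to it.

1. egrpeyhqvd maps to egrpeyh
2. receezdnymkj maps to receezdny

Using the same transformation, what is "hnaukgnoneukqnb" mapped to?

Looking at the pairs, the operation is to delete the last 3 characters.
So "hnaukgnoneukqnb" becomes "hnaukgnoneuk".

hnaukgnoneuk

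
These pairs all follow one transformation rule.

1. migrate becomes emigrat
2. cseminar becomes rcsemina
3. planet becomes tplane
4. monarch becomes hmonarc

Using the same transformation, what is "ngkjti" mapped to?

In each case the input is transformed by: move the last character to the front.
"ngkjti" → "ingkjt".

ingkjt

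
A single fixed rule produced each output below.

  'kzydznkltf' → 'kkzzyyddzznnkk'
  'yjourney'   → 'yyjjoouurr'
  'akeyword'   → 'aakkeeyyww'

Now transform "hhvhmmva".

hhhhvvhhmm

In each case the input is transformed by: delete the last 3 characters, then double every character.
Working it through for "hhvhmmva": intermediate "hhvhm", final "hhhhvvhhmm".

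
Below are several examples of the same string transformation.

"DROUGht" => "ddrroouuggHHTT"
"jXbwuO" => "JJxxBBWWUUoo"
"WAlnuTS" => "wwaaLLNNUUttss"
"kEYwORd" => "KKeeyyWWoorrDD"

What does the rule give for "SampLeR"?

What's happening: double every character, then flip the case of every letter.
Applying both steps to "SampLeR": "SSaammppLLeeRR", then "ssAAMMPPllEErr".

ssAAMMPPllEErr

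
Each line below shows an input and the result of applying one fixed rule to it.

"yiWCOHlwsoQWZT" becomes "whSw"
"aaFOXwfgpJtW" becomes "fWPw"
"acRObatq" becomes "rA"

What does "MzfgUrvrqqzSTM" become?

The transformation: flip the case of every letter, then keep one character in every 3, starting at position 3 (positions 3rd, 6th, 9th, ...).
Applying that to "MzfgUrvrqqzSTM" gives "FRQs".
(Check on "yiWCOHlwsoQWZT": → "YIwcohLWSOqwzt" → "whSw" ✓)

FRQs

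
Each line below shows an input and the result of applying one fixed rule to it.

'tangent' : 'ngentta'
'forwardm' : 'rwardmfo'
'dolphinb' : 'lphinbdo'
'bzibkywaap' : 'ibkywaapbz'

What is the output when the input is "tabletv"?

bletvta

What's happening: move the first 2 characters to the end (rotate left by 2).
Doing the same to "tabletv": "bletvta".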